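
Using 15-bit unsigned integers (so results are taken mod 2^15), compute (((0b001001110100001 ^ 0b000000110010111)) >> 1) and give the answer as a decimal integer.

2331

0b001001110100001 = 001001110100001
0b000000110010111 = 000000110010111
→ ^ → 001001000110110 = 4662
→ >> 1 → 000100100011011 = 2331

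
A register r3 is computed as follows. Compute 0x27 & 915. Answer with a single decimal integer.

0x27 = 0000100111
915 = 1110010011
AND → 0000000011 = 3

3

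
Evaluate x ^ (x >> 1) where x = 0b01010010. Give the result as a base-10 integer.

x = 1010010 = 82
x>>1 = 0101001
XOR  = 1111011 = 123
(x ^ (x >> 1) gives the standard binary-reflected Gray code of x.)

123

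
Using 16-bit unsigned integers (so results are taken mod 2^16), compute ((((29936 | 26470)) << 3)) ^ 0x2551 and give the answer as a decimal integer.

29936 = 0111010011110000
26470 = 0110011101100110
→ | → 0111011111110110 = 30710
→ << 3 (mod 2^16) → 1011111110110000 = 49072
0x2551 = 0010010101010001
→ ^ → 1001101011100001 = 39649

39649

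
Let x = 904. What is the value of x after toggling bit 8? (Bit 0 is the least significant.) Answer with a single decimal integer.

648

x = 001110001000
bit 8 is currently 1; toggle it via x ^ (1 << 8) = x ^ 256
→ 001010001000 = 648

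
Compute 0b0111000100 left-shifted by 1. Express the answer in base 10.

904

x = 0111000100
shift left by 1 → 1110001000 = 904
(equivalently, 452 × 2^1 = 452 × 2)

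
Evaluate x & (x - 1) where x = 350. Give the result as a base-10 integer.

348

x = 101011110 = 350
x - 1 = 101011101
AND   = 101011100 = 348
(x & (x - 1) clears the lowest set bit of x.)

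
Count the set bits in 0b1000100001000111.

6

n = 1000100001000111
Count the 1s: 1 + 1 + 1 + 1 + 1 + 1 = 6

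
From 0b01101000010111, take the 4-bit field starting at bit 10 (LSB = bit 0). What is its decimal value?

v = 01101000010111
Shift right by 10: 0110
Mask low 4 bits: 0110 = 6

6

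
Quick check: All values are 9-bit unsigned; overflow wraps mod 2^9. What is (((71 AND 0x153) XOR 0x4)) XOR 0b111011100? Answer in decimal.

71 = 001000111
0x153 = 101010011
→ AND → 001000011 = 67
0x4 = 000000100
→ XOR → 001000111 = 71
0b111011100 = 111011100
→ XOR → 110011011 = 411

411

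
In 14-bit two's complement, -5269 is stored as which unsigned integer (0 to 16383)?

11115

5269 in 14 bits: 01010010010101
Invert: 10101101101010
Add 1:  10101101101011 = 11115
(Check: 2^14 - 5269 = 16384 - 5269 = 11115.)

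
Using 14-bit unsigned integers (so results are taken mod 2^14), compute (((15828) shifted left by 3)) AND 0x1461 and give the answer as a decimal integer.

15828 = 11110111010100
→ shifted left by 3 (mod 2^14) → 10111010100000 = 11936
0x1461 = 01010001100001
→ AND → 00010000100000 = 1056

1056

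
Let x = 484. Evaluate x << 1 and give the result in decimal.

968

484 = 0111100100
shift left by 1 → 1111001000 = 968
(equivalently, 484 × 2^1 = 484 × 2)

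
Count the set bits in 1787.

1787 = 11011111011
Count the 1s: 1 + 1 + 1 + 1 + 1 + 1 + 1 + 1 + 1 = 9

9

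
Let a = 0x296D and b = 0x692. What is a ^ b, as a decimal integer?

0x296D = 10100101101101
0x692 = 00011010010010
XOR → 10111111111111 = 12287

12287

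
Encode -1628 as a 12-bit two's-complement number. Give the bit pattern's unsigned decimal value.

1628 in 12 bits: 011001011100
Invert: 100110100011
Add 1:  100110100100 = 2468
(Check: 2^12 - 1628 = 4096 - 1628 = 2468.)

2468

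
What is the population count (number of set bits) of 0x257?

6

0x257 = 1001010111
Count the 1s: 1 + 1 + 1 + 1 + 1 + 1 = 6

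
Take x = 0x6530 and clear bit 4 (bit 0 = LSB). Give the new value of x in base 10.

x = 110010100110000
bit 4 is currently 1; clear it via x & ~(1 << 4) = x & ~16
→ 110010100100000 = 25888

25888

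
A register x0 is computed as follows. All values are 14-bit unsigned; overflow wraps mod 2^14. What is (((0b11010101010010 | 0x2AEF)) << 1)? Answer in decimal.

0b11010101010010 = 11010101010010
0x2AEF = 10101011101111
→ | → 11111111111111 = 16383
→ << 1 (mod 2^14) → 11111111111110 = 16382

16382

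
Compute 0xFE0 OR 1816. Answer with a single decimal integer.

0xFE0 = 111111100000
1816 = 011100011000
 OR → 111111111000 = 4088

4088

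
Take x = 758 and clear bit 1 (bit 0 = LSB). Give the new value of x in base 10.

x = 1011110110
bit 1 is currently 1; clear it via x & ~(1 << 1) = x & ~2
→ 1011110100 = 756

756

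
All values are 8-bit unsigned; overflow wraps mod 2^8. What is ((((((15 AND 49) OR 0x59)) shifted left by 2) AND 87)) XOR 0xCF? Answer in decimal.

139

15 = 00001111
49 = 00110001
→ AND → 00000001 = 1
0x59 = 01011001
→ OR → 01011001 = 89
→ shifted left by 2 (mod 2^8) → 01100100 = 100
87 = 01010111
→ AND → 01000100 = 68
0xCF = 11001111
→ XOR → 10001011 = 139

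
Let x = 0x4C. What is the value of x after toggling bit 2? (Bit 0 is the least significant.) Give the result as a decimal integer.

x = 01001100
bit 2 is currently 1; toggle it via x ^ (1 << 2) = x ^ 4
→ 01001000 = 72

72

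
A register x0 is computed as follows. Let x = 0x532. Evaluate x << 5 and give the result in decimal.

42560

0x532 = 0000010100110010
shift left by 5 → 1010011001000000 = 42560
(equivalently, 1330 × 2^5 = 1330 × 32)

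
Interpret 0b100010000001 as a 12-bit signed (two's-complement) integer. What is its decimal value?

pattern = 100010000001 (MSB is 1 ⇒ negative)
Invert: 011101111110, add 1 → 011101111111 = 1919, so the value is -1919.
(Equivalently: 2177 - 2^12 = 2177 - 4096 = -1919.)

-1919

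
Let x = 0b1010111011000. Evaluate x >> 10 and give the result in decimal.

5

x = 1010111011000
shift right by 10 → 0000000000101 = 5
(equivalently, floor(5592 / 1024))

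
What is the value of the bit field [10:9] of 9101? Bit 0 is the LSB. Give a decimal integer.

1

v = 10001110001101
Shift right by 9: 10001
Mask low 2 bits: 01 = 1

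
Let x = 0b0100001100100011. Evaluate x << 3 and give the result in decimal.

x = 000100001100100011
shift left by 3 → 100001100100011000 = 137496
(equivalently, 17187 × 2^3 = 17187 × 8)

137496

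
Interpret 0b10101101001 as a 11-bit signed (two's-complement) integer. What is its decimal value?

pattern = 10101101001 (MSB is 1 ⇒ negative)
Invert: 01010010110, add 1 → 01010010111 = 663, so the value is -663.
(Equivalently: 1385 - 2^11 = 1385 - 2048 = -663.)

-663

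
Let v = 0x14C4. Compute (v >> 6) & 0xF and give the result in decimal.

v = 1010011000100
Shift right by 6: 1010011
Mask low 4 bits: 0011 = 3

3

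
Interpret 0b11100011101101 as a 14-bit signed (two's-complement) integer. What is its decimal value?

-1811

pattern = 11100011101101 (MSB is 1 ⇒ negative)
Invert: 00011100010010, add 1 → 00011100010011 = 1811, so the value is -1811.
(Equivalently: 14573 - 2^14 = 14573 - 16384 = -1811.)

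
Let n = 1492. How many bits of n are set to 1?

6

1492 = 10111010100
Count the 1s: 1 + 1 + 1 + 1 + 1 + 1 = 6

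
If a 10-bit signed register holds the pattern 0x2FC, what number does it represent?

pattern = 1011111100 (MSB is 1 ⇒ negative)
Invert: 0100000011, add 1 → 0100000100 = 260, so the value is -260.
(Equivalently: 764 - 2^10 = 764 - 1024 = -260.)

-260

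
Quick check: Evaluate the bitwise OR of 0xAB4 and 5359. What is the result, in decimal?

7935

0xAB4 = 0101010110100
5359 = 1010011101111
 OR → 1111011111111 = 7935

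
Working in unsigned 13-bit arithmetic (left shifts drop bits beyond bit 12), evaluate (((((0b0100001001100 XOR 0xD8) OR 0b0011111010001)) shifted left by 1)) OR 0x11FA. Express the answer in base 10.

0b0100001001100 = 0100001001100
0xD8 = 0000011011000
→ XOR → 0100010010100 = 2196
0b0011111010001 = 0011111010001
→ OR → 0111111010101 = 4053
→ shifted left by 1 (mod 2^13) → 1111110101010 = 8106
0x11FA = 1000111111010
→ OR → 1111111111010 = 8186

8186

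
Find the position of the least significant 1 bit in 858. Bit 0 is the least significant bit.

858 = 1101011010
Trailing zeros: 1, so the lowest set bit is bit 1 (value 2).

1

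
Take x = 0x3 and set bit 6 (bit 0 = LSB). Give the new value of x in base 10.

67

x = 00000011
bit 6 is currently 0; set it via x | (1 << 6) = x | 64
→ 01000011 = 67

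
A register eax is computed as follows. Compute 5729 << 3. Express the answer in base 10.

45832

5729 = 0001011001100001
shift left by 3 → 1011001100001000 = 45832
(equivalently, 5729 × 2^3 = 5729 × 8)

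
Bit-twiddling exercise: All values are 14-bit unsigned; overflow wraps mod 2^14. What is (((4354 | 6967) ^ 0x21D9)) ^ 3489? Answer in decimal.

4354 = 01000100000010
6967 = 01101100110111
→ | → 01101100110111 = 6967
0x21D9 = 10000111011001
→ ^ → 11101011101110 = 15086
3489 = 00110110100001
→ ^ → 11011101001111 = 14159

14159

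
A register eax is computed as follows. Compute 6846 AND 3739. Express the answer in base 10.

6846 = 1101010111110
3739 = 0111010011011
AND → 0101010011010 = 2714

2714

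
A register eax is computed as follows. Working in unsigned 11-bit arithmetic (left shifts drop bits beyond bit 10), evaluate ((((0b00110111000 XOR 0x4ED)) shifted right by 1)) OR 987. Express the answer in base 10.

1019

0b00110111000 = 00110111000
0x4ED = 10011101101
→ XOR → 10101010101 = 1365
→ shifted right by 1 → 01010101010 = 682
987 = 01111011011
→ OR → 01111111011 = 1019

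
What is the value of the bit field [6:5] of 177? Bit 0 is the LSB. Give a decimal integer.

1

v = 010110001
Shift right by 5: 0101
Mask low 2 bits: 01 = 1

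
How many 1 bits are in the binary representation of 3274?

6

3274 = 110011001010
Count the 1s: 1 + 1 + 1 + 1 + 1 + 1 = 6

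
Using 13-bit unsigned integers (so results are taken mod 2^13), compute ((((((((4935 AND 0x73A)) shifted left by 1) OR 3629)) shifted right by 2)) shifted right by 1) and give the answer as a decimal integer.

4935 = 1001101000111
0x73A = 0011100111010
→ AND → 0001100000010 = 770
→ shifted left by 1 (mod 2^13) → 0011000000100 = 1540
3629 = 0111000101101
→ OR → 0111000101101 = 3629
→ shifted right by 2 → 0001110001011 = 907
→ shifted right by 1 → 0000111000101 = 453

453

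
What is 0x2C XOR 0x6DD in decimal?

1777

0x2C = 00000101100
0x6DD = 11011011101
XOR → 11011110001 = 1777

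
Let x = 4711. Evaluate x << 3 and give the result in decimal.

4711 = 0001001001100111
shift left by 3 → 1001001100111000 = 37688
(equivalently, 4711 × 2^3 = 4711 × 8)

37688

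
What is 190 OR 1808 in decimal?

1982

190 = 00010111110
1808 = 11100010000
 OR → 11110111110 = 1982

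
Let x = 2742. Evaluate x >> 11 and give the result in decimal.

1

2742 = 101010110110
shift right by 11 → 000000000001 = 1
(equivalently, floor(2742 / 2048))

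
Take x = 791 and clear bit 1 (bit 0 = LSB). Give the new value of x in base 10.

789

x = 001100010111
bit 1 is currently 1; clear it via x & ~(1 << 1) = x & ~2
→ 001100010101 = 789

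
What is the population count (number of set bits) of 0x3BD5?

10

0x3BD5 = 11101111010101
Count the 1s: 1 + 1 + 1 + 1 + 1 + 1 + 1 + 1 + 1 + 1 = 10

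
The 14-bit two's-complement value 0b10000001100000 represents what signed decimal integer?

-8096

pattern = 10000001100000 (MSB is 1 ⇒ negative)
Invert: 01111110011111, add 1 → 01111110100000 = 8096, so the value is -8096.
(Equivalently: 8288 - 2^14 = 8288 - 16384 = -8096.)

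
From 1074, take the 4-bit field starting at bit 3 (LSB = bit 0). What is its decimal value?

v = 10000110010
Shift right by 3: 10000110
Mask low 4 bits: 0110 = 6

6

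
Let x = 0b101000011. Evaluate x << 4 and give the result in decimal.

x = 0000101000011
shift left by 4 → 1010000110000 = 5168
(equivalently, 323 × 2^4 = 323 × 16)

5168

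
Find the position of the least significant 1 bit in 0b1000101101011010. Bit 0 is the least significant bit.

0b1000101101011010 = 1000101101011010
Trailing zeros: 1, so the lowest set bit is bit 1 (value 2).

1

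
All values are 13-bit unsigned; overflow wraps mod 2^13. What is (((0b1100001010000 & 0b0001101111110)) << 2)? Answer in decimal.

320

0b1100001010000 = 1100001010000
0b0001101111110 = 0001101111110
→ & → 0000001010000 = 80
→ << 2 (mod 2^13) → 0000101000000 = 320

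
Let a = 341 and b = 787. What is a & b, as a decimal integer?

341 = 0101010101
787 = 1100010011
AND → 0100010001 = 273

273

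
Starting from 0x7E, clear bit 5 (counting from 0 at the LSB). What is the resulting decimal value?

94

x = 0001111110
bit 5 is currently 1; clear it via x & ~(1 << 5) = x & ~32
→ 0001011110 = 94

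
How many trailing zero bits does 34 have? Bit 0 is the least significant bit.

1

34 = 100010
Trailing zeros: 1, so the lowest set bit is bit 1 (value 2).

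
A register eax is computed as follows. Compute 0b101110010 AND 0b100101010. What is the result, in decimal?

a = 101110010
b = 100101010
AND → 100100010 = 290

290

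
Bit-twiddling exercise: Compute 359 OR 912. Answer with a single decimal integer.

1015

359 = 0101100111
912 = 1110010000
 OR → 1111110111 = 1015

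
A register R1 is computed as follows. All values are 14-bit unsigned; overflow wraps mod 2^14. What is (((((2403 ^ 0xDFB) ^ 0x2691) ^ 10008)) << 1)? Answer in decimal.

2594

2403 = 00100101100011
0xDFB = 00110111111011
→ ^ → 00010010011000 = 1176
0x2691 = 10011010010001
→ ^ → 10001000001001 = 8713
10008 = 10011100011000
→ ^ → 00010100010001 = 1297
→ << 1 (mod 2^14) → 00101000100010 = 2594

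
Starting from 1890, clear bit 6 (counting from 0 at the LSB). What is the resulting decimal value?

x = 00011101100010
bit 6 is currently 1; clear it via x & ~(1 << 6) = x & ~64
→ 00011100100010 = 1826

1826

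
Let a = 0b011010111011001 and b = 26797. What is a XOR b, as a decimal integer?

23924

a = 011010111011001
26797 = 110100010101101
XOR → 101110101110100 = 23924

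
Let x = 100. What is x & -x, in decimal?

4

x = 1100100 = 100
-x (two's complement) = …0011100
AND   = 0000100 = 4
(x & -x isolates the lowest set bit of x.)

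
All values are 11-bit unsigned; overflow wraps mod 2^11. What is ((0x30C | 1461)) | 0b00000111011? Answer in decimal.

0x30C = 01100001100
1461 = 10110110101
→ | → 11110111101 = 1981
0b00000111011 = 00000111011
→ | → 11110111111 = 1983

1983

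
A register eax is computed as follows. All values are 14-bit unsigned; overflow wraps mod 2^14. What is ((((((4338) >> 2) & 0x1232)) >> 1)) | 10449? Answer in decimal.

10457

4338 = 01000011110010
→ >> 2 → 00010000111100 = 1084
0x1232 = 01001000110010
→ & → 00000000110000 = 48
→ >> 1 → 00000000011000 = 24
10449 = 10100011010001
→ | → 10100011011001 = 10457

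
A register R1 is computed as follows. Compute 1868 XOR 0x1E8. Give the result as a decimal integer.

1700

1868 = 11101001100
0x1E8 = 00111101000
XOR → 11010100100 = 1700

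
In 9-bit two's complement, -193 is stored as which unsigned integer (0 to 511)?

193 in 9 bits: 011000001
Invert: 100111110
Add 1:  100111111 = 319
(Check: 2^9 - 193 = 512 - 193 = 319.)

319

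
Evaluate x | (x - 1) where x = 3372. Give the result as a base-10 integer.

3375

x = 110100101100 = 3372
x - 1 = 110100101011
OR    = 110100101111 = 3375
(x | (x - 1) sets all bits below the lowest set bit.)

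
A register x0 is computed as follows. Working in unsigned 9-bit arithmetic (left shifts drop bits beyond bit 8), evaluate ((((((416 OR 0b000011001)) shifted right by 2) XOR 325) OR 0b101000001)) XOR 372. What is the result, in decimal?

31

416 = 110100000
0b000011001 = 000011001
→ OR → 110111001 = 441
→ shifted right by 2 → 001101110 = 110
325 = 101000101
→ XOR → 100101011 = 299
0b101000001 = 101000001
→ OR → 101101011 = 363
372 = 101110100
→ XOR → 000011111 = 31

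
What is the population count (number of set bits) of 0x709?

5

0x709 = 11100001001
Count the 1s: 1 + 1 + 1 + 1 + 1 = 5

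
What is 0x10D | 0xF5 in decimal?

0x10D = 100001101
0xF5 = 011110101
 OR → 111111101 = 509

509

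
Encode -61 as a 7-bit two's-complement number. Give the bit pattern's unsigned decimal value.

61 in 7 bits: 0111101
Invert: 1000010
Add 1:  1000011 = 67
(Check: 2^7 - 61 = 128 - 61 = 67.)

67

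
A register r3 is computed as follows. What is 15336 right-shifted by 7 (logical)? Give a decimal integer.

15336 = 11101111101000
shift right by 7 → 00000001110111 = 119
(equivalently, floor(15336 / 128))

119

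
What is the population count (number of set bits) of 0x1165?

0x1165 = 1000101100101
Count the 1s: 1 + 1 + 1 + 1 + 1 + 1 = 6

6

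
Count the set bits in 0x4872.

6

0x4872 = 100100001110010
Count the 1s: 1 + 1 + 1 + 1 + 1 + 1 = 6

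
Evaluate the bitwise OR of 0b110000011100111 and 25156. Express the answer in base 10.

a = 110000011100111
25156 = 110001001000100
 OR → 110001011100111 = 25319

25319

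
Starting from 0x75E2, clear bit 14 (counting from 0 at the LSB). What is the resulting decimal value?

x = 111010111100010
bit 14 is currently 1; clear it via x & ~(1 << 14) = x & ~16384
→ 011010111100010 = 13794

13794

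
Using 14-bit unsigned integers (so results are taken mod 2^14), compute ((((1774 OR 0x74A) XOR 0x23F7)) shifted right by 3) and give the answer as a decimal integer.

1155

1774 = 00011011101110
0x74A = 00011101001010
→ OR → 00011111101110 = 2030
0x23F7 = 10001111110111
→ XOR → 10010000011001 = 9241
→ shifted right by 3 → 00010010000011 = 1155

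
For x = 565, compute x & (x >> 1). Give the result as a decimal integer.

x = 1000110101 = 565
x>>1 = 0100011010
AND  = 0000010000 = 16
(x & (x >> 1) has a 1 wherever x has two consecutive 1 bits.)

16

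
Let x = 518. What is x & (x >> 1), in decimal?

2

x = 1000000110 = 518
x>>1 = 0100000011
AND  = 0000000010 = 2
(x & (x >> 1) has a 1 wherever x has two consecutive 1 bits.)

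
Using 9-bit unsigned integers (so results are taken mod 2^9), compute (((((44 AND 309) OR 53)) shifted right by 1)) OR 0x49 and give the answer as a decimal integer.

91

44 = 000101100
309 = 100110101
→ AND → 000100100 = 36
53 = 000110101
→ OR → 000110101 = 53
→ shifted right by 1 → 000011010 = 26
0x49 = 001001001
→ OR → 001011011 = 91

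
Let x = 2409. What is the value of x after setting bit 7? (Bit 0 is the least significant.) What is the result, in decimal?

x = 100101101001
bit 7 is currently 0; set it via x | (1 << 7) = x | 128
→ 100111101001 = 2537

2537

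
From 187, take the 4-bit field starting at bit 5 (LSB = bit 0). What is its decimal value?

5

v = 0010111011
Shift right by 5: 00101
Mask low 4 bits: 0101 = 5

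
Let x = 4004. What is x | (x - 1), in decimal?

x = 111110100100 = 4004
x - 1 = 111110100011
OR    = 111110100111 = 4007
(x | (x - 1) sets all bits below the lowest set bit.)

4007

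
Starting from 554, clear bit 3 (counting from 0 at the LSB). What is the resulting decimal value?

x = 1000101010
bit 3 is currently 1; clear it via x & ~(1 << 3) = x & ~8
→ 1000100010 = 546

546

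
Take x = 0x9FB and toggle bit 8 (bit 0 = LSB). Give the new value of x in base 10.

2299

x = 0100111111011
bit 8 is currently 1; toggle it via x ^ (1 << 8) = x ^ 256
→ 0100011111011 = 2299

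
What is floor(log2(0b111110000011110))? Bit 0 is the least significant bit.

0b111110000011110 = 111110000011110
The topmost 1 is at position 14 (since 2^14 = 16384 ≤ 31774 < 32768).

14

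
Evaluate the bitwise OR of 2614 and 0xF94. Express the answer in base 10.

4022

2614 = 101000110110
0xF94 = 111110010100
 OR → 111110110110 = 4022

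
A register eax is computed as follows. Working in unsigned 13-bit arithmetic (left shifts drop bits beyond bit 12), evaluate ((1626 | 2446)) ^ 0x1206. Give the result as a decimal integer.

7640

1626 = 0011001011010
2446 = 0100110001110
→ | → 0111111011110 = 4062
0x1206 = 1001000000110
→ ^ → 1110111011000 = 7640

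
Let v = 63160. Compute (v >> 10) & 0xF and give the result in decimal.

v = 1111011010111000
Shift right by 10: 111101
Mask low 4 bits: 1101 = 13

13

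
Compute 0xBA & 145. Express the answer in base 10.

144

0xBA = 10111010
145 = 10010001
AND → 10010000 = 144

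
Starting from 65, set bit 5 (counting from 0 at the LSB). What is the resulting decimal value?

97

x = 00001000001
bit 5 is currently 0; set it via x | (1 << 5) = x | 32
→ 00001100001 = 97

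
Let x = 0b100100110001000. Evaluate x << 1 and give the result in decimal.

x = 0100100110001000
shift left by 1 → 1001001100010000 = 37648
(equivalently, 18824 × 2^1 = 18824 × 2)

37648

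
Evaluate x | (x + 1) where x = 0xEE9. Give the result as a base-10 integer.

x = 111011101001 = 3817
x + 1 = 111011101010
OR    = 111011101011 = 3819
(x | (x + 1) sets the lowest cleared bit.)

3819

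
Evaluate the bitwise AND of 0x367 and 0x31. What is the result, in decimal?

0x367 = 1101100111
0x31 = 0000110001
AND → 0000100001 = 33

33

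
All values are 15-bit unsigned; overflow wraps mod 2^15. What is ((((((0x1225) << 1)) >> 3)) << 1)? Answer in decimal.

2322

0x1225 = 001001000100101
→ << 1 (mod 2^15) → 010010001001010 = 9290
→ >> 3 → 000010010001001 = 1161
→ << 1 (mod 2^15) → 000100100010010 = 2322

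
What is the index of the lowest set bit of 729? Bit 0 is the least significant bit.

0

729 = 1011011001
Trailing zeros: 0, so the lowest set bit is bit 0 (value 1).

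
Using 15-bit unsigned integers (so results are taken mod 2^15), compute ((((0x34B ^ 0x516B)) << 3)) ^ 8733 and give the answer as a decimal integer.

13085

0x34B = 000001101001011
0x516B = 101000101101011
→ ^ → 101001000100000 = 21024
→ << 3 (mod 2^15) → 001000100000000 = 4352
8733 = 010001000011101
→ ^ → 011001100011101 = 13085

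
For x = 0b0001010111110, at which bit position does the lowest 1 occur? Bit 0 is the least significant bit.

1

0b0001010111110 = 1010111110
Trailing zeros: 1, so the lowest set bit is bit 1 (value 2).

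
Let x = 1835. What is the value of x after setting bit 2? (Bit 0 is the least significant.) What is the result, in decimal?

x = 11100101011
bit 2 is currently 0; set it via x | (1 << 2) = x | 4
→ 11100101111 = 1839

1839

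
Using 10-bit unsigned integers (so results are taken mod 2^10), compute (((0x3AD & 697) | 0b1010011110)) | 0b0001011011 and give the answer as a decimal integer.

0x3AD = 1110101101
697 = 1010111001
→ & → 1010101001 = 681
0b1010011110 = 1010011110
→ | → 1010111111 = 703
0b0001011011 = 0001011011
→ | → 1011111111 = 767

767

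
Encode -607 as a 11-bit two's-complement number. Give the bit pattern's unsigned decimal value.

1441

607 in 11 bits: 01001011111
Invert: 10110100000
Add 1:  10110100001 = 1441
(Check: 2^11 - 607 = 2048 - 607 = 1441.)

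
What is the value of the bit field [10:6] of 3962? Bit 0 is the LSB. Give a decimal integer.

29

v = 111101111010
Shift right by 6: 111101
Mask low 5 bits: 11101 = 29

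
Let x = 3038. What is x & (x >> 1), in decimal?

462

x = 101111011110 = 3038
x>>1 = 010111101111
AND  = 000111001110 = 462
(x & (x >> 1) has a 1 wherever x has two consecutive 1 bits.)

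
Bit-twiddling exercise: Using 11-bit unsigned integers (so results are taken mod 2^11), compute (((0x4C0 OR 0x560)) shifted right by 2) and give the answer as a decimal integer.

376

0x4C0 = 10011000000
0x560 = 10101100000
→ OR → 10111100000 = 1504
→ shifted right by 2 → 00101111000 = 376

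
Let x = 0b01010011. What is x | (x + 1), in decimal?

87

x = 1010011 = 83
x + 1 = 1010100
OR    = 1010111 = 87
(x | (x + 1) sets the lowest cleared bit.)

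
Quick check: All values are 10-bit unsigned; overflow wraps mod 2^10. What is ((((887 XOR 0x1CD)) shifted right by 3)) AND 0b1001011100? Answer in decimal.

887 = 1101110111
0x1CD = 0111001101
→ XOR → 1010111010 = 698
→ shifted right by 3 → 0001010111 = 87
0b1001011100 = 1001011100
→ AND → 0001010100 = 84

84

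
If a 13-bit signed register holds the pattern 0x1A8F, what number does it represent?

-1393

pattern = 1101010001111 (MSB is 1 ⇒ negative)
Invert: 0010101110000, add 1 → 0010101110001 = 1393, so the value is -1393.
(Equivalently: 6799 - 2^13 = 6799 - 8192 = -1393.)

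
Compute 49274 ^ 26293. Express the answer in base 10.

42703

49274 = 1100000001111010
26293 = 0110011010110101
XOR → 1010011011001111 = 42703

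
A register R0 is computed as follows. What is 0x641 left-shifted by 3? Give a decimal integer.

0x641 = 00011001000001
shift left by 3 → 11001000001000 = 12808
(equivalently, 1601 × 2^3 = 1601 × 8)

12808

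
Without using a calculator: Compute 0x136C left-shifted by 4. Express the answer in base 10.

0x136C = 00001001101101100
shift left by 4 → 10011011011000000 = 79552
(equivalently, 4972 × 2^4 = 4972 × 16)

79552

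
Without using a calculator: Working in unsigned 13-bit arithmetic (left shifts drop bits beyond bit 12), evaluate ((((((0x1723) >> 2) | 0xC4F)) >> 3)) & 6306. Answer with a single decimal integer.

0x1723 = 1011100100011
→ >> 2 → 0010111001000 = 1480
0xC4F = 0110001001111
→ | → 0110111001111 = 3535
→ >> 3 → 0000110111001 = 441
6306 = 1100010100010
→ & → 0000010100000 = 160

160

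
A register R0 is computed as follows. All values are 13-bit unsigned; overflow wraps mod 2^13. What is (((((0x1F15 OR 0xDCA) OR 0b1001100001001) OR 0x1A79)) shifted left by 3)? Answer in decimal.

8184

0x1F15 = 1111100010101
0xDCA = 0110111001010
→ OR → 1111111011111 = 8159
0b1001100001001 = 1001100001001
→ OR → 1111111011111 = 8159
0x1A79 = 1101001111001
→ OR → 1111111111111 = 8191
→ shifted left by 3 (mod 2^13) → 1111111111000 = 8184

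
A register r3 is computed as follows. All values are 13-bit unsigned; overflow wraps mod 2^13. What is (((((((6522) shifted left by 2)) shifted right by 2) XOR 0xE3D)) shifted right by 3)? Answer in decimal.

6522 = 1100101111010
→ shifted left by 2 (mod 2^13) → 0010111101000 = 1512
→ shifted right by 2 → 0000101111010 = 378
0xE3D = 0111000111101
→ XOR → 0111101000111 = 3911
→ shifted right by 3 → 0000111101000 = 488

488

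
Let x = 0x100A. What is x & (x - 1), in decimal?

4104

x = 1000000001010 = 4106
x - 1 = 1000000001001
AND   = 1000000001000 = 4104
(x & (x - 1) clears the lowest set bit of x.)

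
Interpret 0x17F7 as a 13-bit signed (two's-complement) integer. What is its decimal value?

pattern = 1011111110111 (MSB is 1 ⇒ negative)
Invert: 0100000001000, add 1 → 0100000001001 = 2057, so the value is -2057.
(Equivalently: 6135 - 2^13 = 6135 - 8192 = -2057.)

-2057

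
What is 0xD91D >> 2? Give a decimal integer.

0xD91D = 1101100100011101
shift right by 2 → 0011011001000111 = 13895
(equivalently, floor(55581 / 4))

13895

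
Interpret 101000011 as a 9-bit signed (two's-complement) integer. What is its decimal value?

-189

pattern = 101000011 (MSB is 1 ⇒ negative)
Invert: 010111100, add 1 → 010111101 = 189, so the value is -189.
(Equivalently: 323 - 2^9 = 323 - 512 = -189.)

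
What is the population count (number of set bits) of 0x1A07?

6

0x1A07 = 1101000000111
Count the 1s: 1 + 1 + 1 + 1 + 1 + 1 = 6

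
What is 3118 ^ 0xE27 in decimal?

3118 = 110000101110
0xE27 = 111000100111
XOR → 001000001001 = 521

521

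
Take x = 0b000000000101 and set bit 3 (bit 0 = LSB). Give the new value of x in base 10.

13

x = 000000000101
bit 3 is currently 0; set it via x | (1 << 3) = x | 8
→ 000000001101 = 13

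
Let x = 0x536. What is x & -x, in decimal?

x = 10100110110 = 1334
-x (two's complement) = …01011001010
AND   = 00000000010 = 2
(x & -x isolates the lowest set bit of x.)

2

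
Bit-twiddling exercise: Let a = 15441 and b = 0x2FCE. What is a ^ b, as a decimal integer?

5023

15441 = 11110001010001
0x2FCE = 10111111001110
XOR → 01001110011111 = 5023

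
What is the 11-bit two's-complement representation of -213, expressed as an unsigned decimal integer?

1835

213 in 11 bits: 00011010101
Invert: 11100101010
Add 1:  11100101011 = 1835
(Check: 2^11 - 213 = 2048 - 213 = 1835.)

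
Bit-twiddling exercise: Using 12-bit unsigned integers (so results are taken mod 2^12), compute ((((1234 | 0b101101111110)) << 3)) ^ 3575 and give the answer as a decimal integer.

1234 = 010011010010
0b101101111110 = 101101111110
→ | → 111111111110 = 4094
→ << 3 (mod 2^12) → 111111110000 = 4080
3575 = 110111110111
→ ^ → 001000000111 = 519

519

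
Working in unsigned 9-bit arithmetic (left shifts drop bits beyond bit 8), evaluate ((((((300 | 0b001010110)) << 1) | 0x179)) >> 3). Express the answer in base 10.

300 = 100101100
0b001010110 = 001010110
→ | → 101111110 = 382
→ << 1 (mod 2^9) → 011111100 = 252
0x179 = 101111001
→ | → 111111101 = 509
→ >> 3 → 000111111 = 63

63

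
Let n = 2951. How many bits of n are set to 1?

7

2951 = 101110000111
Count the 1s: 1 + 1 + 1 + 1 + 1 + 1 + 1 = 7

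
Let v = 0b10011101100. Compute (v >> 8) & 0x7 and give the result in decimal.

4

v = 10011101100
Shift right by 8: 100
Mask low 3 bits: 100 = 4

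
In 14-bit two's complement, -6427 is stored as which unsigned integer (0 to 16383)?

6427 in 14 bits: 01100100011011
Invert: 10011011100100
Add 1:  10011011100101 = 9957
(Check: 2^14 - 6427 = 16384 - 6427 = 9957.)

9957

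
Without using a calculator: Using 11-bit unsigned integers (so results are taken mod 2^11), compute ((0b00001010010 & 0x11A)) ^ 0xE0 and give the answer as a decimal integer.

242

0b00001010010 = 00001010010
0x11A = 00100011010
→ & → 00000010010 = 18
0xE0 = 00011100000
→ ^ → 00011110010 = 242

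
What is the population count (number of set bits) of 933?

6

933 = 1110100101
Count the 1s: 1 + 1 + 1 + 1 + 1 + 1 = 6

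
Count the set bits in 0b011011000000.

4

n = 11011000000
Count the 1s: 1 + 1 + 1 + 1 = 4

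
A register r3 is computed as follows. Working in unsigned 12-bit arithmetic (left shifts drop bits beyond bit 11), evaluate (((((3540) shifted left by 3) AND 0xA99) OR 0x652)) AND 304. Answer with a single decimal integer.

16

3540 = 110111010100
→ shifted left by 3 (mod 2^12) → 111010100000 = 3744
0xA99 = 101010011001
→ AND → 101010000000 = 2688
0x652 = 011001010010
→ OR → 111011010010 = 3794
304 = 000100110000
→ AND → 000000010000 = 16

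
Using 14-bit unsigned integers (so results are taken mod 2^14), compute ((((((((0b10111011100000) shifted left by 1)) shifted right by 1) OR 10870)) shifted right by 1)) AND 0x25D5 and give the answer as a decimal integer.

0b10111011100000 = 10111011100000
→ shifted left by 1 (mod 2^14) → 01110111000000 = 7616
→ shifted right by 1 → 00111011100000 = 3808
10870 = 10101001110110
→ OR → 10111011110110 = 12022
→ shifted right by 1 → 01011101111011 = 6011
0x25D5 = 10010111010101
→ AND → 00010101010001 = 1361

1361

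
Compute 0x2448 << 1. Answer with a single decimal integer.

18576

0x2448 = 010010001001000
shift left by 1 → 100100010010000 = 18576
(equivalently, 9288 × 2^1 = 9288 × 2)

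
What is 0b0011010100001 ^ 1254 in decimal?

583

a = 11010100001
1254 = 10011100110
XOR → 01001000111 = 583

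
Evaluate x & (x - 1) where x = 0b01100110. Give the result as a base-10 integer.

100

x = 1100110 = 102
x - 1 = 1100101
AND   = 1100100 = 100
(x & (x - 1) clears the lowest set bit of x.)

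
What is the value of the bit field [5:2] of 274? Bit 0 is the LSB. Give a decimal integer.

4

v = 0100010010
Shift right by 2: 01000100
Mask low 4 bits: 0100 = 4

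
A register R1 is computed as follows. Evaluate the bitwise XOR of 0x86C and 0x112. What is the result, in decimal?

0x86C = 100001101100
0x112 = 000100010010
XOR → 100101111110 = 2430

2430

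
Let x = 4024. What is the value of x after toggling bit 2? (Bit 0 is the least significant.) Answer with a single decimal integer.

4028

x = 0111110111000
bit 2 is currently 0; toggle it via x ^ (1 << 2) = x ^ 4
→ 0111110111100 = 4028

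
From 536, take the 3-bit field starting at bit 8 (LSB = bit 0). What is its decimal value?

2

v = 001000011000
Shift right by 8: 0010
Mask low 3 bits: 010 = 2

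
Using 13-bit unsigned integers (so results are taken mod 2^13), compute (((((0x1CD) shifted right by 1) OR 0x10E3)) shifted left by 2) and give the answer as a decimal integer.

924

0x1CD = 0000111001101
→ shifted right by 1 → 0000011100110 = 230
0x10E3 = 1000011100011
→ OR → 1000011100111 = 4327
→ shifted left by 2 (mod 2^13) → 0001110011100 = 924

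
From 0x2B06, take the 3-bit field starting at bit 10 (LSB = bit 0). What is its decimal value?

v = 10101100000110
Shift right by 10: 1010
Mask low 3 bits: 010 = 2

2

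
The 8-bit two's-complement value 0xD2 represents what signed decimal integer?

-46

pattern = 11010010 (MSB is 1 ⇒ negative)
Invert: 00101101, add 1 → 00101110 = 46, so the value is -46.
(Equivalently: 210 - 2^8 = 210 - 256 = -46.)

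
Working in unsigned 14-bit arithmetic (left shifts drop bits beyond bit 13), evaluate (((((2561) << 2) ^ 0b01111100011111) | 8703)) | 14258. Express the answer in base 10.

14335

2561 = 00101000000001
→ << 2 (mod 2^14) → 10100000000100 = 10244
0b01111100011111 = 01111100011111
→ ^ → 11011100011011 = 14107
8703 = 10000111111111
→ | → 11011111111111 = 14335
14258 = 11011110110010
→ | → 11011111111111 = 14335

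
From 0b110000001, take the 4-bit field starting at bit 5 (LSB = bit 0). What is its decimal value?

12

v = 110000001
Shift right by 5: 1100
Mask low 4 bits: 1100 = 12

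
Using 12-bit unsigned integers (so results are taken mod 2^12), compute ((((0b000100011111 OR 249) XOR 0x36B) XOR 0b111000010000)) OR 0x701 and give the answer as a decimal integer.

0b000100011111 = 000100011111
249 = 000011111001
→ OR → 000111111111 = 511
0x36B = 001101101011
→ XOR → 001010010100 = 660
0b111000010000 = 111000010000
→ XOR → 110010000100 = 3204
0x701 = 011100000001
→ OR → 111110000101 = 3973

3973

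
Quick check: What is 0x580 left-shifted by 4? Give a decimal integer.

0x580 = 000010110000000
shift left by 4 → 101100000000000 = 22528
(equivalently, 1408 × 2^4 = 1408 × 16)

22528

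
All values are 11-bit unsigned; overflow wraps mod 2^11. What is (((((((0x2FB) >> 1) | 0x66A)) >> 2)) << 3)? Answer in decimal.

0x2FB = 01011111011
→ >> 1 → 00101111101 = 381
0x66A = 11001101010
→ | → 11101111111 = 1919
→ >> 2 → 00111011111 = 479
→ << 3 (mod 2^11) → 11011111000 = 1784

1784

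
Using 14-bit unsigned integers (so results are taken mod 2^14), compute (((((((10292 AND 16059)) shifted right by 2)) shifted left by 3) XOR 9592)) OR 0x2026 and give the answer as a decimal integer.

13630

10292 = 10100000110100
16059 = 11111010111011
→ AND → 10100000110000 = 10288
→ shifted right by 2 → 00101000001100 = 2572
→ shifted left by 3 (mod 2^14) → 01000001100000 = 4192
9592 = 10010101111000
→ XOR → 11010100011000 = 13592
0x2026 = 10000000100110
→ OR → 11010100111110 = 13630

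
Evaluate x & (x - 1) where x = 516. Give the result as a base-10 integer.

x = 1000000100 = 516
x - 1 = 1000000011
AND   = 1000000000 = 512
(x & (x - 1) clears the lowest set bit of x.)

512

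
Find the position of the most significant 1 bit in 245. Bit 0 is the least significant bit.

245 = 11110101
The topmost 1 is at position 7 (since 2^7 = 128 ≤ 245 < 256).

7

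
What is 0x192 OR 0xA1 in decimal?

435

0x192 = 110010010
0xA1 = 010100001
 OR → 110110011 = 435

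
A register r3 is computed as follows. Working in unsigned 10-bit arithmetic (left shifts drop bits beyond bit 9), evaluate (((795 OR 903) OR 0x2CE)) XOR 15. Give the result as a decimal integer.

795 = 1100011011
903 = 1110000111
→ OR → 1110011111 = 927
0x2CE = 1011001110
→ OR → 1111011111 = 991
15 = 0000001111
→ XOR → 1111010000 = 976

976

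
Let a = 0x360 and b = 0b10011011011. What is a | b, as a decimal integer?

0x360 = 01101100000
b = 10011011011
 OR → 11111111011 = 2043

2043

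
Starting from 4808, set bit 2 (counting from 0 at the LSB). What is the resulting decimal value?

x = 1001011001000
bit 2 is currently 0; set it via x | (1 << 2) = x | 4
→ 1001011001100 = 4812

4812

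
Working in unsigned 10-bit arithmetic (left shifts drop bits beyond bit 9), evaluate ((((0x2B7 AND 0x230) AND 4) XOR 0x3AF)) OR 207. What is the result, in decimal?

0x2B7 = 1010110111
0x230 = 1000110000
→ AND → 1000110000 = 560
4 = 0000000100
→ AND → 0000000000 = 0
0x3AF = 1110101111
→ XOR → 1110101111 = 943
207 = 0011001111
→ OR → 1111101111 = 1007

1007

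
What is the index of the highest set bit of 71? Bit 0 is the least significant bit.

71 = 1000111
The topmost 1 is at position 6 (since 2^6 = 64 ≤ 71 < 128).

6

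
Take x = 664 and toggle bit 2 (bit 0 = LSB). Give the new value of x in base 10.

x = 1010011000
bit 2 is currently 0; toggle it via x ^ (1 << 2) = x ^ 4
→ 1010011100 = 668

668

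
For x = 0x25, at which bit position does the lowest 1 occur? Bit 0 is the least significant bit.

0x25 = 100101
Trailing zeros: 0, so the lowest set bit is bit 0 (value 1).

0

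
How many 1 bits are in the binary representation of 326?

326 = 101000110
Count the 1s: 1 + 1 + 1 + 1 = 4

4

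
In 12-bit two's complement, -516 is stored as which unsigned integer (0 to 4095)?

3580

516 in 12 bits: 001000000100
Invert: 110111111011
Add 1:  110111111100 = 3580
(Check: 2^12 - 516 = 4096 - 516 = 3580.)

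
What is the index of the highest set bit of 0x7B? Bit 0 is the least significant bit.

0x7B = 1111011
The topmost 1 is at position 6 (since 2^6 = 64 ≤ 123 < 128).

6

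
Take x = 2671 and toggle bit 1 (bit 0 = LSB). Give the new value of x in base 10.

2669

x = 0101001101111
bit 1 is currently 1; toggle it via x ^ (1 << 1) = x ^ 2
→ 0101001101101 = 2669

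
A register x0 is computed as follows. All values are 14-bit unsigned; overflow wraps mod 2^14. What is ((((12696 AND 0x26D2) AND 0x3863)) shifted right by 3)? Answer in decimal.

12696 = 11000110011000
0x26D2 = 10011011010010
→ AND → 10000010010000 = 8336
0x3863 = 11100001100011
→ AND → 10000000000000 = 8192
→ shifted right by 3 → 00010000000000 = 1024

1024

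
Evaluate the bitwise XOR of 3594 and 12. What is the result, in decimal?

3590

3594 = 111000001010
12 = 000000001100
XOR → 111000000110 = 3590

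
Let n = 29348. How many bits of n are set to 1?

29348 = 111001010100100
Count the 1s: 1 + 1 + 1 + 1 + 1 + 1 + 1 = 7

7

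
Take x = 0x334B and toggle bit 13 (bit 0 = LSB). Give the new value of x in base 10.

x = 11001101001011
bit 13 is currently 1; toggle it via x ^ (1 << 13) = x ^ 8192
→ 01001101001011 = 4939

4939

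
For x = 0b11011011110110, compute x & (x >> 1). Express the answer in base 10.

x = 11011011110110 = 14070
x>>1 = 01101101111011
AND  = 01001001110010 = 4722
(x & (x >> 1) has a 1 wherever x has two consecutive 1 bits.)

4722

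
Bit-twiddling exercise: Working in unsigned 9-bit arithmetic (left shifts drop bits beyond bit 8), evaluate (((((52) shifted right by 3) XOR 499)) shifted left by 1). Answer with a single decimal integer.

490

52 = 000110100
→ shifted right by 3 → 000000110 = 6
499 = 111110011
→ XOR → 111110101 = 501
→ shifted left by 1 (mod 2^9) → 111101010 = 490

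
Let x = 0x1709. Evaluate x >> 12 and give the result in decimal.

1

0x1709 = 1011100001001
shift right by 12 → 0000000000001 = 1
(equivalently, floor(5897 / 4096))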